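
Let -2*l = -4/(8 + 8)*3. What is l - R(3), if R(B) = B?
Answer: -21/8 ≈ -2.6250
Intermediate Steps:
l = 3/8 (l = -(-4/(8 + 8))*3/2 = -(-4/16)*3/2 = -(-4*1/16)*3/2 = -(-1)*3/8 = -½*(-¾) = 3/8 ≈ 0.37500)
l - R(3) = 3/8 - 1*3 = 3/8 - 3 = -21/8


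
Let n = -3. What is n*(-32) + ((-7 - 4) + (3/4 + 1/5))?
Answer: 1719/20 ≈ 85.950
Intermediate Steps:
n*(-32) + ((-7 - 4) + (3/4 + 1/5)) = -3*(-32) + ((-7 - 4) + (3/4 + 1/5)) = 96 + (-11 + (3*(¼) + 1*(⅕))) = 96 + (-11 + (¾ + ⅕)) = 96 + (-11 + 19/20) = 96 - 201/20 = 1719/20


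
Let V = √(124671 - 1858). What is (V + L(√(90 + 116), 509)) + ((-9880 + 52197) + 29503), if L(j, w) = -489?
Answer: 71331 + √122813 ≈ 71682.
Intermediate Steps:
V = √122813 ≈ 350.45
(V + L(√(90 + 116), 509)) + ((-9880 + 52197) + 29503) = (√122813 - 489) + ((-9880 + 52197) + 29503) = (-489 + √122813) + (42317 + 29503) = (-489 + √122813) + 71820 = 71331 + √122813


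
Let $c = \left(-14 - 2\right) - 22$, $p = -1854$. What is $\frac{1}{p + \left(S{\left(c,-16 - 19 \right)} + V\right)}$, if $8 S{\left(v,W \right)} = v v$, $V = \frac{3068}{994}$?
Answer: $- \frac{994}{1660391} \approx -0.00059865$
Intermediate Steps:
$c = -38$ ($c = -16 - 22 = -38$)
$V = \frac{1534}{497}$ ($V = 3068 \cdot \frac{1}{994} = \frac{1534}{497} \approx 3.0865$)
$S{\left(v,W \right)} = \frac{v^{2}}{8}$ ($S{\left(v,W \right)} = \frac{v v}{8} = \frac{v^{2}}{8}$)
$\frac{1}{p + \left(S{\left(c,-16 - 19 \right)} + V\right)} = \frac{1}{-1854 + \left(\frac{\left(-38\right)^{2}}{8} + \frac{1534}{497}\right)} = \frac{1}{-1854 + \left(\frac{1}{8} \cdot 1444 + \frac{1534}{497}\right)} = \frac{1}{-1854 + \left(\frac{361}{2} + \frac{1534}{497}\right)} = \frac{1}{-1854 + \frac{182485}{994}} = \frac{1}{- \frac{1660391}{994}} = - \frac{994}{1660391}$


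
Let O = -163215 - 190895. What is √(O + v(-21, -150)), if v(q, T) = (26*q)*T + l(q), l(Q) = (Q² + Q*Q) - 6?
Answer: I*√271334 ≈ 520.9*I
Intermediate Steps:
l(Q) = -6 + 2*Q² (l(Q) = (Q² + Q²) - 6 = 2*Q² - 6 = -6 + 2*Q²)
v(q, T) = -6 + 2*q² + 26*T*q (v(q, T) = (26*q)*T + (-6 + 2*q²) = 26*T*q + (-6 + 2*q²) = -6 + 2*q² + 26*T*q)
O = -354110
√(O + v(-21, -150)) = √(-354110 + (-6 + 2*(-21)² + 26*(-150)*(-21))) = √(-354110 + (-6 + 2*441 + 81900)) = √(-354110 + (-6 + 882 + 81900)) = √(-354110 + 82776) = √(-271334) = I*√271334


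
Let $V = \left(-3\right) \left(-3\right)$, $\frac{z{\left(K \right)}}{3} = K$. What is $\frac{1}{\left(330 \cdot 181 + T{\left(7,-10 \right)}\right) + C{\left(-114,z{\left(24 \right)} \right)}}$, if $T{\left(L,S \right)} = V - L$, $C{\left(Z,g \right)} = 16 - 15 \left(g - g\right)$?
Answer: $\frac{1}{59748} \approx 1.6737 \cdot 10^{-5}$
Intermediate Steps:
$z{\left(K \right)} = 3 K$
$V = 9$
$C{\left(Z,g \right)} = 16$ ($C{\left(Z,g \right)} = 16 - 0 = 16 + 0 = 16$)
$T{\left(L,S \right)} = 9 - L$
$\frac{1}{\left(330 \cdot 181 + T{\left(7,-10 \right)}\right) + C{\left(-114,z{\left(24 \right)} \right)}} = \frac{1}{\left(330 \cdot 181 + \left(9 - 7\right)\right) + 16} = \frac{1}{\left(59730 + \left(9 - 7\right)\right) + 16} = \frac{1}{\left(59730 + 2\right) + 16} = \frac{1}{59732 + 16} = \frac{1}{59748}$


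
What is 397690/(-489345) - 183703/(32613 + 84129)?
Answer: -3029361567/1269491422 ≈ -2.3863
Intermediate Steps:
397690/(-489345) - 183703/(32613 + 84129) = 397690*(-1/489345) - 183703/116742 = -79538/97869 - 183703*1/116742 = -79538/97869 - 183703/116742 = -3029361567/1269491422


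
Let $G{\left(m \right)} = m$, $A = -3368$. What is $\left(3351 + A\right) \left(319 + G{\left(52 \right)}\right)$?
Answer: $-6307$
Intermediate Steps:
$\left(3351 + A\right) \left(319 + G{\left(52 \right)}\right) = \left(3351 - 3368\right) \left(319 + 52\right) = \left(-17\right) 371 = -6307$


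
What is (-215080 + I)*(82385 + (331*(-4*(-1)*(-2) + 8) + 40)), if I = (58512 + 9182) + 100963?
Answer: -3826415775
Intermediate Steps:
I = 168657 (I = 67694 + 100963 = 168657)
(-215080 + I)*(82385 + (331*(-4*(-1)*(-2) + 8) + 40)) = (-215080 + 168657)*(82385 + (331*(-4*(-1)*(-2) + 8) + 40)) = -46423*(82385 + (331*(4*(-2) + 8) + 40)) = -46423*(82385 + (331*(-8 + 8) + 40)) = -46423*(82385 + (331*0 + 40)) = -46423*(82385 + (0 + 40)) = -46423*(82385 + 40) = -46423*82425 = -3826415775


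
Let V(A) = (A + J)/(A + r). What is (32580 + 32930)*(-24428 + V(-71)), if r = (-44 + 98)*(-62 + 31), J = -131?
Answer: -558494473116/349 ≈ -1.6003e+9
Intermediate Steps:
r = -1674 (r = 54*(-31) = -1674)
V(A) = (-131 + A)/(-1674 + A) (V(A) = (A - 131)/(A - 1674) = (-131 + A)/(-1674 + A))
(32580 + 32930)*(-24428 + V(-71)) = (32580 + 32930)*(-24428 + (-131 - 71)/(-1674 - 71)) = 65510*(-24428 - 202/(-1745)) = 65510*(-24428 - 1/1745*(-202)) = 65510*(-24428 + 202/1745) = 65510*(-42626658/1745) = -558494473116/349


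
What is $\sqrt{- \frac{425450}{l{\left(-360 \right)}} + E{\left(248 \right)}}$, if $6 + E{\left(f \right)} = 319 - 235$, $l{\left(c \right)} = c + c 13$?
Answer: $\frac{\sqrt{1145998}}{84} \approx 12.744$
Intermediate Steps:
$l{\left(c \right)} = 14 c$ ($l{\left(c \right)} = c + 13 c = 14 c$)
$E{\left(f \right)} = 78$ ($E{\left(f \right)} = -6 + \left(319 - 235\right) = -6 + 84 = 78$)
$\sqrt{- \frac{425450}{l{\left(-360 \right)}} + E{\left(248 \right)}} = \sqrt{- \frac{425450}{14 \left(-360\right)} + 78} = \sqrt{- \frac{425450}{-5040} + 78} = \sqrt{\left(-425450\right) \left(- \frac{1}{5040}\right) + 78} = \sqrt{\frac{42545}{504} + 78} = \sqrt{\frac{81857}{504}} = \frac{\sqrt{1145998}}{84}$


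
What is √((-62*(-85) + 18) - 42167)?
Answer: I*√36879 ≈ 192.04*I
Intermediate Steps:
√((-62*(-85) + 18) - 42167) = √((5270 + 18) - 42167) = √(5288 - 42167) = √(-36879) = I*√36879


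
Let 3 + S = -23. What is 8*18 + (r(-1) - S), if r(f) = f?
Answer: 169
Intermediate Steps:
S = -26 (S = -3 - 23 = -26)
8*18 + (r(-1) - S) = 8*18 + (-1 - 1*(-26)) = 144 + (-1 + 26) = 144 + 25 = 169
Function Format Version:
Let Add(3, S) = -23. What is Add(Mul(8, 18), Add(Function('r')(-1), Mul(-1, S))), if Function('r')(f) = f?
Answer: 169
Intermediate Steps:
S = -26 (S = Add(-3, -23) = -26)
Add(Mul(8, 18), Add(Function('r')(-1), Mul(-1, S))) = Add(Mul(8, 18), Add(-1, Mul(-1, -26))) = Add(144, Add(-1, 26)) = Add(144, 25) = 169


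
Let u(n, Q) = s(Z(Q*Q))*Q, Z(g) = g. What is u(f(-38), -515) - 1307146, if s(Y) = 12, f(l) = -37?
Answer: -1313326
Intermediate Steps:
u(n, Q) = 12*Q
u(f(-38), -515) - 1307146 = 12*(-515) - 1307146 = -6180 - 1307146 = -1313326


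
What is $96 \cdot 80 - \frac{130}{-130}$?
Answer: $7681$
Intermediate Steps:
$96 \cdot 80 - \frac{130}{-130} = 7680 - -1 = 7680 + 1 = 7681$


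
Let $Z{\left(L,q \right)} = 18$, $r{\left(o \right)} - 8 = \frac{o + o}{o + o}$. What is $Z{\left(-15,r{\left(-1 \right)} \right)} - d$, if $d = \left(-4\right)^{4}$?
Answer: $-238$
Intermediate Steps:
$r{\left(o \right)} = 9$ ($r{\left(o \right)} = 8 + \frac{o + o}{o + o} = 8 + \frac{2 o}{2 o} = 8 + 2 o \frac{1}{2 o} = 8 + 1 = 9$)
$d = 256$
$Z{\left(-15,r{\left(-1 \right)} \right)} - d = 18 - 256 = -238$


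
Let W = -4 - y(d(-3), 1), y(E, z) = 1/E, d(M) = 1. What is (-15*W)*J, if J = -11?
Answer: -825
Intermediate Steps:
W = -5 (W = -4 - 1/1 = -4 - 1*1 = -4 - 1 = -5)
(-15*W)*J = -15*(-5)*(-11) = 75*(-11) = -825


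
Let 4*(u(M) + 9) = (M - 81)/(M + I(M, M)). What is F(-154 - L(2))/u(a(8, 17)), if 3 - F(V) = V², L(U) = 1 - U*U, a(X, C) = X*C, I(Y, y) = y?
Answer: 24804224/9737 ≈ 2547.4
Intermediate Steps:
a(X, C) = C*X
u(M) = -9 + (-81 + M)/(8*M) (u(M) = -9 + ((M - 81)/(M + M))/4 = -9 + ((-81 + M)/((2*M)))/4 = -9 + ((-81 + M)*(1/(2*M)))/4 = -9 + ((-81 + M)/(2*M))/4 = -9 + (-81 + M)/(8*M))
L(U) = 1 - U²
F(V) = 3 - V²
F(-154 - L(2))/u(a(8, 17)) = (3 - (-154 - (1 - 1*2²))²)/(((-81 - 1207*8)/(8*((17*8))))) = (3 - (-154 - (1 - 1*4))²)/(((⅛)*(-81 - 71*136)/136)) = (3 - (-154 - (1 - 4))²)/(((⅛)*(1/136)*(-81 - 9656))) = (3 - (-154 - 1*(-3))²)/(((⅛)*(1/136)*(-9737))) = (3 - (-154 + 3)²)/(-9737/1088) = (3 - 1*(-151)²)*(-1088/9737) = (3 - 1*22801)*(-1088/9737) = (3 - 22801)*(-1088/9737) = -22798*(-1088/9737) = 24804224/9737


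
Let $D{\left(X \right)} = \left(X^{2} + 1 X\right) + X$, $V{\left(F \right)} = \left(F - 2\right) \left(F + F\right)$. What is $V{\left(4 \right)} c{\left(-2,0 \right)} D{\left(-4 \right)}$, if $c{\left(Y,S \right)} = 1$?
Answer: $128$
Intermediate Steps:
$V{\left(F \right)} = 2 F \left(-2 + F\right)$ ($V{\left(F \right)} = \left(-2 + F\right) 2 F = 2 F \left(-2 + F\right)$)
$D{\left(X \right)} = X^{2} + 2 X$ ($D{\left(X \right)} = \left(X^{2} + X\right) + X = \left(X + X^{2}\right) + X = X^{2} + 2 X$)
$V{\left(4 \right)} c{\left(-2,0 \right)} D{\left(-4 \right)} = 2 \cdot 4 \left(-2 + 4\right) 1 \left(- 4 \left(2 - 4\right)\right) = 2 \cdot 4 \cdot 2 \cdot 1 \left(\left(-4\right) \left(-2\right)\right) = 16 \cdot 1 \cdot 8 = 16 \cdot 8 = 128$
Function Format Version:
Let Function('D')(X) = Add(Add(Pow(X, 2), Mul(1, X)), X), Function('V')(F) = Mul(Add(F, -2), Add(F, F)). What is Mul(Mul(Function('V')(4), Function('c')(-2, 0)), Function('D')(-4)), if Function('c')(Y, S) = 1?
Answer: 128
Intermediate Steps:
Function('V')(F) = Mul(2, F, Add(-2, F)) (Function('V')(F) = Mul(Add(-2, F), Mul(2, F)) = Mul(2, F, Add(-2, F)))
Function('D')(X) = Add(Pow(X, 2), Mul(2, X)) (Function('D')(X) = Add(Add(Pow(X, 2), X), X) = Add(Add(X, Pow(X, 2)), X) = Add(Pow(X, 2), Mul(2, X)))
Mul(Mul(Function('V')(4), Function('c')(-2, 0)), Function('D')(-4)) = Mul(Mul(Mul(2, 4, Add(-2, 4)), 1), Mul(-4, Add(2, -4))) = Mul(Mul(Mul(2, 4, 2), 1), Mul(-4, -2)) = Mul(Mul(16, 1), 8) = Mul(16, 8) = 128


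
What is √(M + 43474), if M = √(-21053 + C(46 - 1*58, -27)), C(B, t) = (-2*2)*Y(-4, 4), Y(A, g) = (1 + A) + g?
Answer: √(43474 + I*√21057) ≈ 208.5 + 0.348*I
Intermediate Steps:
Y(A, g) = 1 + A + g
C(B, t) = -4 (C(B, t) = (-2*2)*(1 - 4 + 4) = -4*1 = -4)
M = I*√21057 (M = √(-21053 - 4) = √(-21057) = I*√21057 ≈ 145.11*I)
√(M + 43474) = √(I*√21057 + 43474) = √(43474 + I*√21057)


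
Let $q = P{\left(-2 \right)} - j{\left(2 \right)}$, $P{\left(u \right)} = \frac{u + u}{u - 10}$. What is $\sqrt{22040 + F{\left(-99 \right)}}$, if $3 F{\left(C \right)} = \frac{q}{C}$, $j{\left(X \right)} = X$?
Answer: $\frac{\sqrt{216014095}}{99} \approx 148.46$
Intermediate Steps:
$P{\left(u \right)} = \frac{2 u}{-10 + u}$
$q = - \frac{5}{3}$ ($q = 2 \left(-2\right) \frac{1}{-10 - 2} - 2 = 2 \left(-2\right) \frac{1}{-12} - 2 = 2 \left(-2\right) \left(- \frac{1}{12}\right) - 2 = \frac{1}{3} - 2 = - \frac{5}{3} \approx -1.6667$)
$F{\left(C \right)} = - \frac{5}{9 C}$ ($F{\left(C \right)} = \frac{\left(- \frac{5}{3}\right) \frac{1}{C}}{3} = - \frac{5}{9 C}$)
$\sqrt{22040 + F{\left(-99 \right)}} = \sqrt{22040 - \frac{5}{9 \left(-99\right)}} = \sqrt{22040 - - \frac{5}{891}} = \sqrt{22040 + \frac{5}{891}} = \sqrt{\frac{19637645}{891}} = \frac{\sqrt{216014095}}{99}$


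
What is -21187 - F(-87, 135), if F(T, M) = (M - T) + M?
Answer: -21544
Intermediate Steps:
F(T, M) = -T + 2*M
-21187 - F(-87, 135) = -21187 - (-1*(-87) + 2*135) = -21187 - (87 + 270) = -21187 - 1*357 = -21187 - 357 = -21544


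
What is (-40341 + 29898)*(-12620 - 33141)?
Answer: 477882123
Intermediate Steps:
(-40341 + 29898)*(-12620 - 33141) = -10443*(-45761) = 477882123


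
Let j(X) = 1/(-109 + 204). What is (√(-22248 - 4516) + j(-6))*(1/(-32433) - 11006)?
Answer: -356957599/3081135 - 713915198*I*√6691/32433 ≈ -115.85 - 1.8006e+6*I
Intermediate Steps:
j(X) = 1/95
(√(-22248 - 4516) + j(-6))*(1/(-32433) - 11006) = (√(-22248 - 4516) + 1/95)*(1/(-32433) - 11006) = (√(-26764) + 1/95)*(-1/32433 - 11006) = (2*I*√6691 + 1/95)*(-356957599/32433) = (1/95 + 2*I*√6691)*(-356957599/32433) = -356957599/3081135 - 713915198*I*√6691/32433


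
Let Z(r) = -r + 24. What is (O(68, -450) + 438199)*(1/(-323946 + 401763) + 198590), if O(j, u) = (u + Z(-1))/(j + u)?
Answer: 862276306314839911/9908698 ≈ 8.7022e+10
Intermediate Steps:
Z(r) = 24 - r
O(j, u) = (25 + u)/(j + u) (O(j, u) = (u + (24 - 1*(-1)))/(j + u) = (u + (24 + 1))/(j + u) = (u + 25)/(j + u) = (25 + u)/(j + u))
(O(68, -450) + 438199)*(1/(-323946 + 401763) + 198590) = ((25 - 450)/(68 - 450) + 438199)*(1/(-323946 + 401763) + 198590) = (-425/(-382) + 438199)*(1/77817 + 198590) = (-1/382*(-425) + 438199)*(1/77817 + 198590) = (425/382 + 438199)*(15453678031/77817) = (167392443/382)*(15453678031/77817) = 862276306314839911/9908698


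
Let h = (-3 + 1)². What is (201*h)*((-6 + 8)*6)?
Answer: 9648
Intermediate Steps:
h = 4 (h = (-2)² = 4)
(201*h)*((-6 + 8)*6) = (201*4)*((-6 + 8)*6) = 804*(2*6) = 804*12 = 9648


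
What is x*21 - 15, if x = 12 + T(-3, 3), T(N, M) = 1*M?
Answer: 300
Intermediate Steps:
T(N, M) = M
x = 15 (x = 12 + 3 = 15)
x*21 - 15 = 15*21 - 15 = 315 - 15 = 300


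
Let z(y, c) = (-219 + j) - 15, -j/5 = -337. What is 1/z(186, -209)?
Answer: 1/1451 ≈ 0.00068918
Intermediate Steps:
j = 1685 (j = -5*(-337) = 1685)
z(y, c) = 1451 (z(y, c) = (-219 + 1685) - 15 = 1466 - 15 = 1451)
1/z(186, -209) = 1/1451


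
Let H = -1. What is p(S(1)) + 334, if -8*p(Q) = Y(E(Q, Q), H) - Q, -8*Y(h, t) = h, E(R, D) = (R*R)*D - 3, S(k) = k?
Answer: 10691/32 ≈ 334.09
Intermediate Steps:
E(R, D) = -3 + D*R² (E(R, D) = R²*D - 3 = D*R² - 3 = -3 + D*R²)
Y(h, t) = -h/8
p(Q) = -3/64 + Q/8 + Q³/64 (p(Q) = -(-(-3 + Q*Q²)/8 - Q)/8 = -(-(-3 + Q³)/8 - Q)/8 = -((3/8 - Q³/8) - Q)/8 = -(3/8 - Q - Q³/8)/8 = -3/64 + Q/8 + Q³/64)
p(S(1)) + 334 = (-3/64 + (⅛)*1 + (1/64)*1³) + 334 = (-3/64 + ⅛ + (1/64)*1) + 334 = (-3/64 + ⅛ + 1/64) + 334 = 3/32 + 334 = 10691/32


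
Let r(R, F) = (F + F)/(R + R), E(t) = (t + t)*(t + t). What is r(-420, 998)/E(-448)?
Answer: -499/168591360 ≈ -2.9598e-6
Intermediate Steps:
E(t) = 4*t**2 (E(t) = (2*t)*(2*t) = 4*t**2)
r(R, F) = F/R (r(R, F) = (2*F)/((2*R)) = (2*F)*(1/(2*R)) = F/R)
r(-420, 998)/E(-448) = (998/(-420))/((4*(-448)**2)) = (998*(-1/420))/((4*200704)) = -499/210/802816 = -499/210*1/802816 = -499/168591360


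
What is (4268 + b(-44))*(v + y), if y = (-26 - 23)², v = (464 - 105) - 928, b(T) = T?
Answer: 7738368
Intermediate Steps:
v = -569 (v = 359 - 928 = -569)
y = 2401 (y = (-49)² = 2401)
(4268 + b(-44))*(v + y) = (4268 - 44)*(-569 + 2401) = 4224*1832 = 7738368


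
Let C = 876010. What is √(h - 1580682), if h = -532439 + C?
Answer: 29*I*√1471 ≈ 1112.3*I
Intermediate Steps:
h = 343571 (h = -532439 + 876010 = 343571)
√(h - 1580682) = √(343571 - 1580682) = √(-1237111) = 29*I*√1471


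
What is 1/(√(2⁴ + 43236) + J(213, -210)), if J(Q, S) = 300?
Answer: 75/11687 - √10813/23374 ≈ 0.0019686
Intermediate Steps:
1/(√(2⁴ + 43236) + J(213, -210)) = 1/(√(2⁴ + 43236) + 300) = 1/(√(16 + 43236) + 300) = 1/(√43252 + 300) = 1/(2*√10813 + 300) = 1/(300 + 2*√10813)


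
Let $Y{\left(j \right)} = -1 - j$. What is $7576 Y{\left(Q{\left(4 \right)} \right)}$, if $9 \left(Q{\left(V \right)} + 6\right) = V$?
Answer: $\frac{310616}{9} \approx 34513.0$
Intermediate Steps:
$Q{\left(V \right)} = -6 + \frac{V}{9}$
$7576 Y{\left(Q{\left(4 \right)} \right)} = 7576 \left(-1 - \left(-6 + \frac{1}{9} \cdot 4\right)\right) = 7576 \left(-1 - \left(-6 + \frac{4}{9}\right)\right) = 7576 \left(-1 - - \frac{50}{9}\right) = 7576 \left(-1 + \frac{50}{9}\right) = 7576 \cdot \frac{41}{9} = \frac{310616}{9}$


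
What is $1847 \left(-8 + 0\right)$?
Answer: $-14776$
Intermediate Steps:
$1847 \left(-8 + 0\right) = 1847 \left(-8\right) = -14776$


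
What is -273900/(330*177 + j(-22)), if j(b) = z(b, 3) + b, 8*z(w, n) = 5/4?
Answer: -2921600/622807 ≈ -4.6910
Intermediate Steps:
z(w, n) = 5/32 (z(w, n) = (5/4)/8 = (5*(¼))/8 = (⅛)*(5/4) = 5/32)
j(b) = 5/32 + b
-273900/(330*177 + j(-22)) = -273900/(330*177 + (5/32 - 22)) = -273900/(58410 - 699/32) = -273900/1868421/32 = -273900*32/1868421 = -2921600/622807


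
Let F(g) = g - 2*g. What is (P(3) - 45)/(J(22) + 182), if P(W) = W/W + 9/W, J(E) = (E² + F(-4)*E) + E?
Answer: -41/776 ≈ -0.052835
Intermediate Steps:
F(g) = -g
J(E) = E² + 5*E (J(E) = (E² + (-1*(-4))*E) + E = (E² + 4*E) + E = E² + 5*E)
P(W) = 1 + 9/W
(P(3) - 45)/(J(22) + 182) = ((9 + 3)/3 - 45)/(22*(5 + 22) + 182) = ((⅓)*12 - 45)/(22*27 + 182) = (4 - 45)/(594 + 182) = -41/776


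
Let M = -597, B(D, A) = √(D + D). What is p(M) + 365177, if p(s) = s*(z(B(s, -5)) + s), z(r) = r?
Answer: 721586 - 597*I*√1194 ≈ 7.2159e+5 - 20629.0*I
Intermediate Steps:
B(D, A) = √2*√D (B(D, A) = √(2*D) = √2*√D)
p(s) = s*(s + √2*√s) (p(s) = s*(√2*√s + s) = s*(s + √2*√s))
p(M) + 365177 = -597*(-597 + √2*√(-597)) + 365177 = -597*(-597 + √2*(I*√597)) + 365177 = -597*(-597 + I*√1194) + 365177 = (356409 - 597*I*√1194) + 365177 = 721586 - 597*I*√1194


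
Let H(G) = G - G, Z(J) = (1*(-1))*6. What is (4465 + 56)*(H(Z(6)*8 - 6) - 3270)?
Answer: -14783670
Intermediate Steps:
Z(J) = -6 (Z(J) = -1*6 = -6)
H(G) = 0
(4465 + 56)*(H(Z(6)*8 - 6) - 3270) = (4465 + 56)*(0 - 3270) = 4521*(-3270) = -14783670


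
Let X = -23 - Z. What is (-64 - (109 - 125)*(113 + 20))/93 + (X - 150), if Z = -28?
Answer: -3807/31 ≈ -122.81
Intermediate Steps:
X = 5 (X = -23 - 1*(-28) = -23 + 28 = 5)
(-64 - (109 - 125)*(113 + 20))/93 + (X - 150) = (-64 - (109 - 125)*(113 + 20))/93 + (5 - 150) = (-64 - (-16)*133)/93 - 145 = (-64 - 1*(-2128))/93 - 145 = (-64 + 2128)/93 - 145 = (1/93)*2064 - 145 = 688/31 - 145 = -3807/31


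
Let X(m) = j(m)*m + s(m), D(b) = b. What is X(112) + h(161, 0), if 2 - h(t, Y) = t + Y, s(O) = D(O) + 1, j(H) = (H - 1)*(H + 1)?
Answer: 1404770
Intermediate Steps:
j(H) = (1 + H)*(-1 + H) (j(H) = (-1 + H)*(1 + H) = (1 + H)*(-1 + H))
s(O) = 1 + O (s(O) = O + 1 = 1 + O)
h(t, Y) = 2 - Y - t (h(t, Y) = 2 - (t + Y) = 2 - (Y + t) = 2 + (-Y - t) = 2 - Y - t)
X(m) = 1 + m + m*(-1 + m²) (X(m) = (-1 + m²)*m + (1 + m) = m*(-1 + m²) + (1 + m) = 1 + m + m*(-1 + m²))
X(112) + h(161, 0) = (1 + 112³) + (2 - 1*0 - 1*161) = (1 + 1404928) + (2 + 0 - 161) = 1404929 - 159 = 1404770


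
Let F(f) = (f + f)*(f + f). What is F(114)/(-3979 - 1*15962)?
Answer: -17328/6647 ≈ -2.6069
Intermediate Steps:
F(f) = 4*f² (F(f) = (2*f)*(2*f) = 4*f²)
F(114)/(-3979 - 1*15962) = (4*114²)/(-3979 - 1*15962) = (4*12996)/(-3979 - 15962) = 51984/(-19941) = 51984*(-1/19941) = -17328/6647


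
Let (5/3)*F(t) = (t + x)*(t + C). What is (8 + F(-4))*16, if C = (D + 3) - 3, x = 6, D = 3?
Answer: 544/5 ≈ 108.80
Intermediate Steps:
C = 3 (C = (3 + 3) - 3 = 6 - 3 = 3)
F(t) = 3*(3 + t)*(6 + t)/5 (F(t) = 3*((t + 6)*(t + 3))/5 = 3*((6 + t)*(3 + t))/5 = 3*((3 + t)*(6 + t))/5 = 3*(3 + t)*(6 + t)/5)
(8 + F(-4))*16 = (8 + (54/5 + (⅗)*(-4)² + (27/5)*(-4)))*16 = (8 + (54/5 + (⅗)*16 - 108/5))*16 = (8 + (54/5 + 48/5 - 108/5))*16 = (8 - 6/5)*16 = (34/5)*16 = 544/5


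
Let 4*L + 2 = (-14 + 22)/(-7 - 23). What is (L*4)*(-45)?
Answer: 102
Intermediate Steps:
L = -17/30 (L = -½ + ((-14 + 22)/(-7 - 23))/4 = -½ + (8/(-30))/4 = -½ + (8*(-1/30))/4 = -½ + (¼)*(-4/15) = -½ - 1/15 = -17/30 ≈ -0.56667)
(L*4)*(-45) = -17/30*4*(-45) = -34/15*(-45) = 102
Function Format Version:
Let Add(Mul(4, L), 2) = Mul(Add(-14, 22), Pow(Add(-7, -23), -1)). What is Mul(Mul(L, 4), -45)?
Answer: 102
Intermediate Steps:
L = Rational(-17, 30) (L = Add(Rational(-1, 2), Mul(Rational(1, 4), Mul(Add(-14, 22), Pow(Add(-7, -23), -1)))) = Add(Rational(-1, 2), Mul(Rational(1, 4), Mul(8, Pow(-30, -1)))) = Add(Rational(-1, 2), Mul(Rational(1, 4), Mul(8, Rational(-1, 30)))) = Add(Rational(-1, 2), Mul(Rational(1, 4), Rational(-4, 15))) = Add(Rational(-1, 2), Rational(-1, 15)) = Rational(-17, 30) ≈ -0.56667)
Mul(Mul(L, 4), -45) = Mul(Mul(Rational(-17, 30), 4), -45) = Mul(Rational(-34, 15), -45) = 102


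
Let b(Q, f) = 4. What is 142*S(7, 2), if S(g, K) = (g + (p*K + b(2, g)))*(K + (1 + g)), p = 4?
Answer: 26980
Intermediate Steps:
S(g, K) = (1 + K + g)*(4 + g + 4*K) (S(g, K) = (g + (4*K + 4))*(K + (1 + g)) = (g + (4 + 4*K))*(1 + K + g) = (4 + g + 4*K)*(1 + K + g) = (1 + K + g)*(4 + g + 4*K))
142*S(7, 2) = 142*(4 + 7² + 4*2² + 5*7 + 8*2 + 5*2*7) = 142*(4 + 49 + 4*4 + 35 + 16 + 70) = 142*(4 + 49 + 16 + 35 + 16 + 70) = 142*190 = 26980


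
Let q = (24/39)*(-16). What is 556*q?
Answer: -71168/13 ≈ -5474.5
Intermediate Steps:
q = -128/13 (q = (24*(1/39))*(-16) = (8/13)*(-16) = -128/13 ≈ -9.8462)
556*q = 556*(-128/13) = -71168/13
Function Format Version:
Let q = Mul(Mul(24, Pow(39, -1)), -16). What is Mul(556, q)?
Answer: Rational(-71168, 13) ≈ -5474.5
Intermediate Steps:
q = Rational(-128, 13) (q = Mul(Mul(24, Rational(1, 39)), -16) = Mul(Rational(8, 13), -16) = Rational(-128, 13) ≈ -9.8462)
Mul(556, q) = Mul(556, Rational(-128, 13)) = Rational(-71168, 13)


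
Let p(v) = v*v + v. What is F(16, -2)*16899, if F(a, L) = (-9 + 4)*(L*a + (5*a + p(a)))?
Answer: -27038400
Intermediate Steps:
p(v) = v + v² (p(v) = v² + v = v + v²)
F(a, L) = -25*a - 5*L*a - 5*a*(1 + a) (F(a, L) = (-9 + 4)*(L*a + (5*a + a*(1 + a))) = -5*(5*a + L*a + a*(1 + a)) = -25*a - 5*L*a - 5*a*(1 + a))
F(16, -2)*16899 = (5*16*(-6 - 1*(-2) - 1*16))*16899 = (5*16*(-6 + 2 - 16))*16899 = (5*16*(-20))*16899 = -1600*16899 = -27038400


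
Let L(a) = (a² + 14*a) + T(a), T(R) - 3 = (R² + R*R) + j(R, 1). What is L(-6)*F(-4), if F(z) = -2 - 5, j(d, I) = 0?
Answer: -189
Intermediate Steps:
F(z) = -7
T(R) = 3 + 2*R² (T(R) = 3 + ((R² + R*R) + 0) = 3 + ((R² + R²) + 0) = 3 + (2*R² + 0) = 3 + 2*R²)
L(a) = 3 + 3*a² + 14*a (L(a) = (a² + 14*a) + (3 + 2*a²) = 3 + 3*a² + 14*a)
L(-6)*F(-4) = (3 + 3*(-6)² + 14*(-6))*(-7) = (3 + 3*36 - 84)*(-7) = (3 + 108 - 84)*(-7) = 27*(-7) = -189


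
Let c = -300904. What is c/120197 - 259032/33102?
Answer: -6849232252/663126849 ≈ -10.329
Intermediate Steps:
c/120197 - 259032/33102 = -300904/120197 - 259032/33102 = -300904*1/120197 - 259032*1/33102 = -300904/120197 - 43172/5517 = -6849232252/663126849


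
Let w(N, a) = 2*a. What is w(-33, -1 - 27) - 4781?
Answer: -4837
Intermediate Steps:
w(-33, -1 - 27) - 4781 = 2*(-1 - 27) - 4781 = 2*(-28) - 4781 = -56 - 4781 = -4837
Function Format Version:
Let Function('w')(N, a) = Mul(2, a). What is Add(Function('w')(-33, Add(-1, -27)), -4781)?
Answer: -4837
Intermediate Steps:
Add(Function('w')(-33, Add(-1, -27)), -4781) = Add(Mul(2, Add(-1, -27)), -4781) = Add(Mul(2, -28), -4781) = Add(-56, -4781) = -4837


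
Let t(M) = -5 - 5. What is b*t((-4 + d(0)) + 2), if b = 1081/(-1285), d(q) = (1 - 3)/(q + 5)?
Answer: 2162/257 ≈ 8.4124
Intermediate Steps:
d(q) = -2/(5 + q)
t(M) = -10
b = -1081/1285 (b = 1081*(-1/1285) = -1081/1285 ≈ -0.84124)
b*t((-4 + d(0)) + 2) = -1081/1285*(-10) = 2162/257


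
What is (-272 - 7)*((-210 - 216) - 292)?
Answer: 200322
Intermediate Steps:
(-272 - 7)*((-210 - 216) - 292) = -279*(-426 - 292) = -279*(-718) = 200322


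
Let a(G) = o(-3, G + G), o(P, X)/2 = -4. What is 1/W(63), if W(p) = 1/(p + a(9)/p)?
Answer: 3961/63 ≈ 62.873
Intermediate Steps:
o(P, X) = -8 (o(P, X) = 2*(-4) = -8)
a(G) = -8
W(p) = 1/(p - 8/p)
1/W(63) = 1/(63/(-8 + 63**2)) = 1/(63/(-8 + 3969)) = 1/(63/3961) = 3961/63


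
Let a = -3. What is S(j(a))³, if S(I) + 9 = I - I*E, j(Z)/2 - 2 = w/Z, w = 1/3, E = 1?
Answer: -729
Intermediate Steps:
w = ⅓ ≈ 0.33333
j(Z) = 4 + 2/(3*Z) (j(Z) = 4 + 2*(1/(3*Z)) = 4 + 2/(3*Z))
S(I) = -9 (S(I) = -9 + (I - I) = -9 + 0 = -9)
S(j(a))³ = (-9)³ = -729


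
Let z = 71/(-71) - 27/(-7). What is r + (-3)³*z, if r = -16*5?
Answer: -1100/7 ≈ -157.14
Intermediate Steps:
r = -80
z = 20/7 (z = 71*(-1/71) - 27*(-⅐) = -1 + 27/7 = 20/7 ≈ 2.8571)
r + (-3)³*z = -80 + (-3)³*(20/7) = -80 - 27*20/7 = -80 - 540/7 = -1100/7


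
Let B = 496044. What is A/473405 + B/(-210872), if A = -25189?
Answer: -60035341157/24956964790 ≈ -2.4056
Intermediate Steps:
A/473405 + B/(-210872) = -25189/473405 + 496044/(-210872) = -25189*1/473405 + 496044*(-1/210872) = -25189/473405 - 124011/52718 = -60035341157/24956964790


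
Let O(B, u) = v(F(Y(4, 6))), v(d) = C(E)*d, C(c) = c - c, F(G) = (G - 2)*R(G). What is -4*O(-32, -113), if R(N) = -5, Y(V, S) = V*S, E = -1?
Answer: 0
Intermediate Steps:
Y(V, S) = S*V
F(G) = 10 - 5*G (F(G) = (G - 2)*(-5) = (-2 + G)*(-5) = 10 - 5*G)
C(c) = 0
v(d) = 0 (v(d) = 0*d = 0)
O(B, u) = 0
-4*O(-32, -113) = -4*0 = 0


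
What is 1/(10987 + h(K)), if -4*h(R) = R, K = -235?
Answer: 4/44183 ≈ 9.0533e-5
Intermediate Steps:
h(R) = -R/4
1/(10987 + h(K)) = 1/(10987 - ¼*(-235)) = 1/(10987 + 235/4) = 1/(44183/4) = 4/44183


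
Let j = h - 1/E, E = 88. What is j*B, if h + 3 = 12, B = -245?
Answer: -193795/88 ≈ -2202.2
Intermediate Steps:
h = 9 (h = -3 + 12 = 9)
j = 791/88 (j = 9 - 1/88 = 791/88 ≈ 8.9886)
j*B = (791/88)*(-245) = -193795/88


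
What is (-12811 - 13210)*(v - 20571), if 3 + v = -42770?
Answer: 1648274224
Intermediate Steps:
v = -42773 (v = -3 - 42770 = -42773)
(-12811 - 13210)*(v - 20571) = (-12811 - 13210)*(-42773 - 20571) = -26021*(-63344) = 1648274224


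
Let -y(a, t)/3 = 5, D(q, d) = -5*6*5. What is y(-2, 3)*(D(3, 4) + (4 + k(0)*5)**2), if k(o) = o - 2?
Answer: 1710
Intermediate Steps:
D(q, d) = -150 (D(q, d) = -30*5 = -150)
y(a, t) = -15 (y(a, t) = -3*5 = -15)
k(o) = -2 + o
y(-2, 3)*(D(3, 4) + (4 + k(0)*5)**2) = -15*(-150 + (4 + (-2 + 0)*5)**2) = -15*(-150 + (4 - 2*5)**2) = -15*(-150 + (4 - 10)**2) = -15*(-150 + (-6)**2) = -15*(-150 + 36) = -15*(-114) = 1710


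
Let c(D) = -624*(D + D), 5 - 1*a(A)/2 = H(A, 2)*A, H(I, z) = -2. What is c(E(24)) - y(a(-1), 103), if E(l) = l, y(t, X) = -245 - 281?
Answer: -29426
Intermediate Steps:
a(A) = 10 + 4*A (a(A) = 10 - (-4)*A = 10 + 4*A)
y(t, X) = -526
c(D) = -1248*D
c(E(24)) - y(a(-1), 103) = -1248*24 - 1*(-526) = -29952 + 526 = -29426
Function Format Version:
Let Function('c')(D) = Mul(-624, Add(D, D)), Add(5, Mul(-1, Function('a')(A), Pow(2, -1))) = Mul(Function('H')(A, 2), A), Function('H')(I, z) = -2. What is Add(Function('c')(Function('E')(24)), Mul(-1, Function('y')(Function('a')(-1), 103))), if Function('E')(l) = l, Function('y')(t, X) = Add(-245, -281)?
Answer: -29426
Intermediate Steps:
Function('a')(A) = Add(10, Mul(4, A)) (Function('a')(A) = Add(10, Mul(-2, Mul(-2, A))) = Add(10, Mul(4, A)))
Function('y')(t, X) = -526
Function('c')(D) = Mul(-1248, D) (Function('c')(D) = Mul(-624, Mul(2, D)) = Mul(-1248, D))
Add(Function('c')(Function('E')(24)), Mul(-1, Function('y')(Function('a')(-1), 103))) = Add(Mul(-1248, 24), Mul(-1, -526)) = Add(-29952, 526) = -29426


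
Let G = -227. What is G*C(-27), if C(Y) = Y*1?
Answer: 6129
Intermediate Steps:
C(Y) = Y
G*C(-27) = -227*(-27) = 6129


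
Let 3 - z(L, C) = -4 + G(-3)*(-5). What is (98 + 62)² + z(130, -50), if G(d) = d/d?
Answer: 25612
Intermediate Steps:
G(d) = 1
z(L, C) = 12 (z(L, C) = 3 - (-4 + 1*(-5)) = 3 - (-4 - 5) = 3 - 1*(-9) = 3 + 9 = 12)
(98 + 62)² + z(130, -50) = (98 + 62)² + 12 = 160² + 12 = 25600 + 12 = 25612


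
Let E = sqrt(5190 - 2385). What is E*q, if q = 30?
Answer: 30*sqrt(2805) ≈ 1588.9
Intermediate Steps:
E = sqrt(2805) ≈ 52.962
E*q = sqrt(2805)*30 = 30*sqrt(2805)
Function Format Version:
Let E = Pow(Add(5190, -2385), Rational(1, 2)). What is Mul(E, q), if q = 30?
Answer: Mul(30, Pow(2805, Rational(1, 2))) ≈ 1588.9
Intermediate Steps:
E = Pow(2805, Rational(1, 2)) ≈ 52.962
Mul(E, q) = Mul(Pow(2805, Rational(1, 2)), 30) = Mul(30, Pow(2805, Rational(1, 2)))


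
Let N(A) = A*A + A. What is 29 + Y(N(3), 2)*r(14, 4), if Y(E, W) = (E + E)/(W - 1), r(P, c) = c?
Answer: 125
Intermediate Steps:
N(A) = A + A² (N(A) = A² + A = A + A²)
Y(E, W) = 2*E/(-1 + W) (Y(E, W) = (2*E)/(-1 + W) = 2*E/(-1 + W))
29 + Y(N(3), 2)*r(14, 4) = 29 + (2*(3*(1 + 3))/(-1 + 2))*4 = 29 + (2*(3*4)/1)*4 = 29 + (2*12*1)*4 = 29 + 24*4 = 29 + 96 = 125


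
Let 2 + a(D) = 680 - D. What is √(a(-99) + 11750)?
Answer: √12527 ≈ 111.92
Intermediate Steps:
a(D) = 678 - D (a(D) = -2 + (680 - D) = 678 - D)
√(a(-99) + 11750) = √((678 - 1*(-99)) + 11750) = √((678 + 99) + 11750) = √(777 + 11750) = √12527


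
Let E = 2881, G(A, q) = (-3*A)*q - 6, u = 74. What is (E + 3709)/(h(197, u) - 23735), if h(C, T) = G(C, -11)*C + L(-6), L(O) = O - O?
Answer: 659/125578 ≈ 0.0052477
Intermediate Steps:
L(O) = 0
G(A, q) = -6 - 3*A*q (G(A, q) = -3*A*q - 6 = -6 - 3*A*q)
h(C, T) = C*(-6 + 33*C) (h(C, T) = (-6 - 3*C*(-11))*C + 0 = (-6 + 33*C)*C + 0 = C*(-6 + 33*C) + 0 = C*(-6 + 33*C))
(E + 3709)/(h(197, u) - 23735) = (2881 + 3709)/(3*197*(-2 + 11*197) - 23735) = 6590/(3*197*(-2 + 2167) - 23735) = 6590/(3*197*2165 - 23735) = 6590/(1279515 - 23735) = 6590/1255780 = 6590*(1/1255780) = 659/125578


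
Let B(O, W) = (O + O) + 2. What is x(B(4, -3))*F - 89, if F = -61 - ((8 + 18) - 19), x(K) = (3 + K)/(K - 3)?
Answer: -1507/7 ≈ -215.29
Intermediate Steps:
B(O, W) = 2 + 2*O (B(O, W) = 2*O + 2 = 2 + 2*O)
x(K) = (3 + K)/(-3 + K)
F = -68 (F = -61 - (26 - 19) = -61 - 1*7 = -61 - 7 = -68)
x(B(4, -3))*F - 89 = ((3 + (2 + 2*4))/(-3 + (2 + 2*4)))*(-68) - 89 = ((3 + (2 + 8))/(-3 + (2 + 8)))*(-68) - 89 = ((3 + 10)/(-3 + 10))*(-68) - 89 = (13/7)*(-68) - 89 = -884/7 - 89 = -1507/7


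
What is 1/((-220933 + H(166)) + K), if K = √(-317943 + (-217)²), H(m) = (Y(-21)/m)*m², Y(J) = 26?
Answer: -216617/46923195543 - I*√270854/46923195543 ≈ -4.6164e-6 - 1.1091e-8*I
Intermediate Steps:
H(m) = 26*m (H(m) = (26/m)*m² = 26*m)
K = I*√270854 (K = √(-317943 + 47089) = √(-270854) = I*√270854 ≈ 520.44*I)
1/((-220933 + H(166)) + K) = 1/((-220933 + 26*166) + I*√270854) = 1/((-220933 + 4316) + I*√270854) = 1/(-216617 + I*√270854)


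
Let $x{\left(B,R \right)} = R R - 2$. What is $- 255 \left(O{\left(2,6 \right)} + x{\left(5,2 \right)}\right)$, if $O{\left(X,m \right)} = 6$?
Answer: $-2040$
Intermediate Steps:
$x{\left(B,R \right)} = -2 + R^{2}$ ($x{\left(B,R \right)} = R^{2} - 2 = -2 + R^{2}$)
$- 255 \left(O{\left(2,6 \right)} + x{\left(5,2 \right)}\right) = - 255 \left(6 - \left(2 - 2^{2}\right)\right) = - 255 \left(6 + \left(-2 + 4\right)\right) = - 255 \left(6 + 2\right) = \left(-255\right) 8 = -2040$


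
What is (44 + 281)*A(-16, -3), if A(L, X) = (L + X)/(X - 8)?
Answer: 6175/11 ≈ 561.36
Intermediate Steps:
A(L, X) = (L + X)/(-8 + X)
(44 + 281)*A(-16, -3) = (44 + 281)*((-16 - 3)/(-8 - 3)) = 325*(-19/(-11)) = 325*(-1/11*(-19)) = 325*(19/11) = 6175/11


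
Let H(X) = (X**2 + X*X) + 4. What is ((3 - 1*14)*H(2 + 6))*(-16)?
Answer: 23232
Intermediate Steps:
H(X) = 4 + 2*X**2 (H(X) = (X**2 + X**2) + 4 = 2*X**2 + 4 = 4 + 2*X**2)
((3 - 1*14)*H(2 + 6))*(-16) = ((3 - 1*14)*(4 + 2*(2 + 6)**2))*(-16) = ((3 - 14)*(4 + 2*8**2))*(-16) = -11*(4 + 2*64)*(-16) = -11*(4 + 128)*(-16) = -11*132*(-16) = -1452*(-16) = 23232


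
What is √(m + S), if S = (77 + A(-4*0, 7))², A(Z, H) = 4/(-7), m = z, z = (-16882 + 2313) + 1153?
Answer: I*√371159/7 ≈ 87.033*I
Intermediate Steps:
z = -13416 (z = -14569 + 1153 = -13416)
m = -13416
A(Z, H) = -4/7 (A(Z, H) = 4*(-⅐) = -4/7)
S = 286225/49 (S = (77 - 4/7)² = (535/7)² = 286225/49 ≈ 5841.3)
√(m + S) = √(-13416 + 286225/49) = √(-371159/49) = I*√371159/7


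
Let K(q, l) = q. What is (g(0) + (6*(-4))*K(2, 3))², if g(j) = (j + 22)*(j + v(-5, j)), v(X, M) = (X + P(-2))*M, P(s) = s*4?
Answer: 2304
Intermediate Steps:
P(s) = 4*s
v(X, M) = M*(-8 + X) (v(X, M) = (X + 4*(-2))*M = (X - 8)*M = (-8 + X)*M = M*(-8 + X))
g(j) = -12*j*(22 + j) (g(j) = (j + 22)*(j + j*(-8 - 5)) = (22 + j)*(j + j*(-13)) = (22 + j)*(j - 13*j) = (22 + j)*(-12*j) = -12*j*(22 + j))
(g(0) + (6*(-4))*K(2, 3))² = (12*0*(-22 - 1*0) + (6*(-4))*2)² = (12*0*(-22 + 0) - 24*2)² = (12*0*(-22) - 48)² = (0 - 48)² = (-48)² = 2304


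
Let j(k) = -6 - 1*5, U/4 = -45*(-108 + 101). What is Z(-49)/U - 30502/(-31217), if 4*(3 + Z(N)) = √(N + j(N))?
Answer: 12779623/13111140 + I*√15/2520 ≈ 0.97472 + 0.0015369*I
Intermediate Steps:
U = 1260 (U = 4*(-45*(-108 + 101)) = 4*(-45*(-7)) = 4*315 = 1260)
j(k) = -11 (j(k) = -6 - 5 = -11)
Z(N) = -3 + √(-11 + N)/4 (Z(N) = -3 + √(N - 11)/4 = -3 + √(-11 + N)/4)
Z(-49)/U - 30502/(-31217) = (-3 + √(-11 - 49)/4)/1260 - 30502/(-31217) = (-3 + √(-60)/4)*(1/1260) - 30502*(-1/31217) = (-3 + (2*I*√15)/4)*(1/1260) + 30502/31217 = (-3 + I*√15/2)*(1/1260) + 30502/31217 = (-1/420 + I*√15/2520) + 30502/31217 = 12779623/13111140 + I*√15/2520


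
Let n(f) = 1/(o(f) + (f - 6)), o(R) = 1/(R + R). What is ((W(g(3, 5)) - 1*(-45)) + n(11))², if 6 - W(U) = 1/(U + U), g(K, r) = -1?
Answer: 131721529/49284 ≈ 2672.7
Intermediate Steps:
o(R) = 1/(2*R)
W(U) = 6 - 1/(2*U) (W(U) = 6 - 1/(U + U) = 6 - 1/(2*U))
n(f) = 1/(-6 + f + 1/(2*f)) (n(f) = 1/(1/(2*f) + (f - 6)) = 1/(1/(2*f) + (-6 + f)) = 1/(-6 + f + 1/(2*f)))
((W(g(3, 5)) - 1*(-45)) + n(11))² = (((6 - ½/(-1)) - 1*(-45)) + 2*11/(1 + 2*11*(-6 + 11)))² = (((6 - ½*(-1)) + 45) + 2*11/(1 + 2*11*5))² = (((6 + ½) + 45) + 2*11/(1 + 110))² = ((13/2 + 45) + 2*11/111)² = (103/2 + 2*11*(1/111))² = (103/2 + 22/111)² = (11477/222)² = 131721529/49284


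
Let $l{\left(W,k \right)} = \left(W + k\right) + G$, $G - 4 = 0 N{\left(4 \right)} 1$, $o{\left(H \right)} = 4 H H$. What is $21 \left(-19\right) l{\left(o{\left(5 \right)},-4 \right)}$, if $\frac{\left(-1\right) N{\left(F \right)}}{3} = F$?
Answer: $-39900$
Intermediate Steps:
$N{\left(F \right)} = - 3 F$
$o{\left(H \right)} = 4 H^{2}$
$G = 4$ ($G = 4 + 0 \left(\left(-3\right) 4\right) 1 = 4 + 0 \left(-12\right) 1 = 4 + 0 \cdot 1 = 4 + 0 = 4$)
$l{\left(W,k \right)} = 4 + W + k$ ($l{\left(W,k \right)} = \left(W + k\right) + 4 = 4 + W + k$)
$21 \left(-19\right) l{\left(o{\left(5 \right)},-4 \right)} = 21 \left(-19\right) \left(4 + 4 \cdot 5^{2} - 4\right) = - 399 \left(4 + 4 \cdot 25 - 4\right) = - 399 \left(4 + 100 - 4\right) = \left(-399\right) 100 = -39900$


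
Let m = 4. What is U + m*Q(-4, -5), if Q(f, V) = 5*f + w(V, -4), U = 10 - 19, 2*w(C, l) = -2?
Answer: -93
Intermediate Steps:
w(C, l) = -1 (w(C, l) = (½)*(-2) = -1)
U = -9
Q(f, V) = -1 + 5*f (Q(f, V) = 5*f - 1 = -1 + 5*f)
U + m*Q(-4, -5) = -9 + 4*(-1 + 5*(-4)) = -9 + 4*(-1 - 20) = -9 + 4*(-21) = -9 - 84 = -93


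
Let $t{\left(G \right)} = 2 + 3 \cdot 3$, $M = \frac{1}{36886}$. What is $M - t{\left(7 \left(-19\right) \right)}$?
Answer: $- \frac{405745}{36886} \approx -11.0$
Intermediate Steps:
$M = \frac{1}{36886} \approx 2.7111 \cdot 10^{-5}$
$t{\left(G \right)} = 11$ ($t{\left(G \right)} = 2 + 9 = 11$)
$M - t{\left(7 \left(-19\right) \right)} = \frac{1}{36886} - 11 = - \frac{405745}{36886}$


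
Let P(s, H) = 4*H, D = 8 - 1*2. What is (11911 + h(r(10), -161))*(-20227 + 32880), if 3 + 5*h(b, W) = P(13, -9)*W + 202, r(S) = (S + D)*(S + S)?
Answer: 165880830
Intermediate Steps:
D = 6 (D = 8 - 2 = 6)
r(S) = 2*S*(6 + S) (r(S) = (S + 6)*(S + S) = (6 + S)*(2*S) = 2*S*(6 + S))
h(b, W) = 199/5 - 36*W/5 (h(b, W) = -⅗ + ((4*(-9))*W + 202)/5 = -⅗ + (-36*W + 202)/5 = -⅗ + (202 - 36*W)/5 = -⅗ + (202/5 - 36*W/5) = 199/5 - 36*W/5)
(11911 + h(r(10), -161))*(-20227 + 32880) = (11911 + (199/5 - 36/5*(-161)))*(-20227 + 32880) = (11911 + (199/5 + 5796/5))*12653 = (11911 + 1199)*12653 = 13110*12653 = 165880830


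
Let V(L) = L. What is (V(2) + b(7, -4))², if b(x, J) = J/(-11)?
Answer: 676/121 ≈ 5.5868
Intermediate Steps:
b(x, J) = -J/11
(V(2) + b(7, -4))² = (2 - 1/11*(-4))² = (2 + 4/11)² = (26/11)² = 676/121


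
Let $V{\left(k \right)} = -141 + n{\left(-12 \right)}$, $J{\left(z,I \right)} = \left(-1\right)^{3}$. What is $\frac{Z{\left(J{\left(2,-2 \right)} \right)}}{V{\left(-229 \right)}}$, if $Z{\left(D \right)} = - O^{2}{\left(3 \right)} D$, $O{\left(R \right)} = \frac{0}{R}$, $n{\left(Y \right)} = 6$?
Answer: $0$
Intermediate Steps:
$J{\left(z,I \right)} = -1$
$O{\left(R \right)} = 0$
$V{\left(k \right)} = -135$ ($V{\left(k \right)} = -141 + 6 = -135$)
$Z{\left(D \right)} = 0$ ($Z{\left(D \right)} = - 0^{2} D = \left(-1\right) 0 D = 0 D = 0$)
$\frac{Z{\left(J{\left(2,-2 \right)} \right)}}{V{\left(-229 \right)}} = \frac{0}{-135} = 0 \left(- \frac{1}{135}\right) = 0$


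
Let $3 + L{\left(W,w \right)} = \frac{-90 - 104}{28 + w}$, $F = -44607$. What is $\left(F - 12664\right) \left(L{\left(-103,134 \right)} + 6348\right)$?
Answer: $- \frac{29428588808}{81} \approx -3.6332 \cdot 10^{8}$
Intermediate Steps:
$L{\left(W,w \right)} = -3 - \frac{194}{28 + w}$ ($L{\left(W,w \right)} = -3 + \frac{-90 - 104}{28 + w} = -3 - \frac{194}{28 + w}$)
$\left(F - 12664\right) \left(L{\left(-103,134 \right)} + 6348\right) = \left(-44607 - 12664\right) \left(\frac{-278 - 402}{28 + 134} + 6348\right) = - 57271 \left(\frac{-278 - 402}{162} + 6348\right) = - 57271 \left(\frac{1}{162} \left(-680\right) + 6348\right) = - 57271 \left(- \frac{340}{81} + 6348\right) = \left(-57271\right) \frac{513848}{81} = - \frac{29428588808}{81}$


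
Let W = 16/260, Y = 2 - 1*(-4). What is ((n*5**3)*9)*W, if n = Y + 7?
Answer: 900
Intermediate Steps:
Y = 6 (Y = 2 + 4 = 6)
n = 13 (n = 6 + 7 = 13)
W = 4/65 (W = 16*(1/260) = 4/65 ≈ 0.061538)
((n*5**3)*9)*W = ((13*5**3)*9)*(4/65) = ((13*125)*9)*(4/65) = (1625*9)*(4/65) = 14625*(4/65) = 900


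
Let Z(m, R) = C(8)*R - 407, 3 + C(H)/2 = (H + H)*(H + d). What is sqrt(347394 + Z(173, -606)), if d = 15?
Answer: I*sqrt(95393) ≈ 308.86*I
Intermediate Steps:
C(H) = -6 + 4*H*(15 + H) (C(H) = -6 + 2*((H + H)*(H + 15)) = -6 + 2*((2*H)*(15 + H)) = -6 + 2*(2*H*(15 + H)) = -6 + 4*H*(15 + H))
Z(m, R) = -407 + 730*R (Z(m, R) = (-6 + 4*8**2 + 60*8)*R - 407 = (-6 + 4*64 + 480)*R - 407 = (-6 + 256 + 480)*R - 407 = 730*R - 407 = -407 + 730*R)
sqrt(347394 + Z(173, -606)) = sqrt(347394 + (-407 + 730*(-606))) = sqrt(347394 + (-407 - 442380)) = sqrt(347394 - 442787) = sqrt(-95393) = I*sqrt(95393)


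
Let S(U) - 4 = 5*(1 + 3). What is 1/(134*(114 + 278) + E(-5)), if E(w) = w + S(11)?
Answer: 1/52547 ≈ 1.9031e-5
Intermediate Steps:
S(U) = 24 (S(U) = 4 + 5*(1 + 3) = 4 + 5*4 = 4 + 20 = 24)
E(w) = 24 + w (E(w) = w + 24 = 24 + w)
1/(134*(114 + 278) + E(-5)) = 1/(134*(114 + 278) + (24 - 5)) = 1/(134*392 + 19) = 1/(52528 + 19) = 1/52547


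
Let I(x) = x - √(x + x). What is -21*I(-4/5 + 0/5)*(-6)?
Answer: -504/5 - 252*I*√10/5 ≈ -100.8 - 159.38*I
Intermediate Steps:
I(x) = x - √2*√x (I(x) = x - √(2*x) = x - √2*√x)
-21*I(-4/5 + 0/5)*(-6) = -21*((-4/5 + 0/5) - √2*√(-4/5 + 0/5))*(-6) = -21*((-4*⅕ + 0*(⅕)) - √2*√(-4*⅕ + 0*(⅕)))*(-6) = -21*((-⅘ + 0) - √2*√(-⅘ + 0))*(-6) = -21*(-⅘ - √2*√(-⅘))*(-6) = -21*(-⅘ - √2*2*I*√5/5)*(-6) = -21*(-⅘ - 2*I*√10/5)*(-6) = (84/5 + 42*I*√10/5)*(-6) = -504/5 - 252*I*√10/5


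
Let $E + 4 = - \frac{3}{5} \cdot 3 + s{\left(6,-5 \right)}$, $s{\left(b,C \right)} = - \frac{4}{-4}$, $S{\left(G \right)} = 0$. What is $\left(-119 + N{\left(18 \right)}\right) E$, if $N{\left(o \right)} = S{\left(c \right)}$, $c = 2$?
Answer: $\frac{2856}{5} \approx 571.2$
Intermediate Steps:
$N{\left(o \right)} = 0$
$s{\left(b,C \right)} = 1$ ($s{\left(b,C \right)} = \left(-4\right) \left(- \frac{1}{4}\right) = 1$)
$E = - \frac{24}{5}$ ($E = -4 + \left(- \frac{3}{5} \cdot 3 + 1\right) = -4 + \left(\left(-3\right) \frac{1}{5} \cdot 3 + 1\right) = -4 + \left(\left(- \frac{3}{5}\right) 3 + 1\right) = -4 + \left(- \frac{9}{5} + 1\right) = -4 - \frac{4}{5} = - \frac{24}{5} \approx -4.8$)
$\left(-119 + N{\left(18 \right)}\right) E = \left(-119 + 0\right) \left(- \frac{24}{5}\right) = \left(-119\right) \left(- \frac{24}{5}\right) = \frac{2856}{5}$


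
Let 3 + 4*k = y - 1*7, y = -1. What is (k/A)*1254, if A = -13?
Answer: 6897/26 ≈ 265.27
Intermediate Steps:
k = -11/4 (k = -¾ + (-1 - 1*7)/4 = -¾ + (-1 - 7)/4 = -¾ + (¼)*(-8) = -¾ - 2 = -11/4 ≈ -2.7500)
(k/A)*1254 = -11/4/(-13)*1254 = -11/4*(-1/13)*1254 = (11/52)*1254 = 6897/26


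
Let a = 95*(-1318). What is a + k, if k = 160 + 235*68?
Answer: -109070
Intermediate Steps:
k = 16140 (k = 160 + 15980 = 16140)
a = -125210
a + k = -125210 + 16140 = -109070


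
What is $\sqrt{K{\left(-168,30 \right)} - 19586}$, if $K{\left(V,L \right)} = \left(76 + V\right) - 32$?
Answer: $3 i \sqrt{2190} \approx 140.39 i$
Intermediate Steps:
$K{\left(V,L \right)} = 44 + V$ ($K{\left(V,L \right)} = \left(76 + V\right) - 32 = 44 + V$)
$\sqrt{K{\left(-168,30 \right)} - 19586} = \sqrt{\left(44 - 168\right) - 19586} = \sqrt{-124 - 19586} = \sqrt{-19710} = 3 i \sqrt{2190}$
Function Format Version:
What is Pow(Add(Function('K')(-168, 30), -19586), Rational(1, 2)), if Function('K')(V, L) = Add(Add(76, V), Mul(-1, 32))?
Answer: Mul(3, I, Pow(2190, Rational(1, 2))) ≈ Mul(140.39, I)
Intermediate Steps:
Function('K')(V, L) = Add(44, V) (Function('K')(V, L) = Add(Add(76, V), -32) = Add(44, V))
Pow(Add(Function('K')(-168, 30), -19586), Rational(1, 2)) = Pow(Add(Add(44, -168), -19586), Rational(1, 2)) = Pow(Add(-124, -19586), Rational(1, 2)) = Pow(-19710, Rational(1, 2)) = Mul(3, I, Pow(2190, Rational(1, 2)))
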